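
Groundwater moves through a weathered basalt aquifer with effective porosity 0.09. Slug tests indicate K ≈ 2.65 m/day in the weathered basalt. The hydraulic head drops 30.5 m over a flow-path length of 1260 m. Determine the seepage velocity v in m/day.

Hydraulic gradient i = Δh / L = 30.5 / 1260 = 0.02421.
Darcy flux q = K · i = 2.650 × 0.02421 = 0.06415 m/day.
Seepage velocity v = q / n_e = 0.06415 / 0.09 = 0.7127 m/day.

0.713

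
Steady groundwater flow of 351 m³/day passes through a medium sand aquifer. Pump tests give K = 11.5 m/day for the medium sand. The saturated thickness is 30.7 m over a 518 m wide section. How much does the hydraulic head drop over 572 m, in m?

Cross-sectional area A = 518 × 30.7 = 15903 m².
From Q = K·A·i, i = Q / (K·A) = 351 / (11.50 × 15903) = 0.001919.
Head loss Δh = i · L = 0.001919 × 572 = 1.098 m.

1.10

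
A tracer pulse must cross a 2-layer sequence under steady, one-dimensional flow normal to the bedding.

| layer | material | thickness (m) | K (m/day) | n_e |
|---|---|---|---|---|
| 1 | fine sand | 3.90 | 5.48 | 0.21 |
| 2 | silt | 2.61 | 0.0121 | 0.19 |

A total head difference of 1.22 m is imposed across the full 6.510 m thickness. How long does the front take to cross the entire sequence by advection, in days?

With flow normal to the layers, continuity requires the same specific discharge q through every layer.
Σ(b_i/K_i) = 3.90/5.48 + 2.61/0.0121 = 216.4 d.
q = Δh / Σ(b_i/K_i) = 1.22 / 216.4 = 0.005637 m/day.
In each layer the seepage velocity is v_i = q/n_i, so the layer transit time is t_i = b_i·n_i / q:
  layer 1 (fine sand): t_1 = 3.90 × 0.21 / 0.005637 = 145.3 d
  layer 2 (silt): t_2 = 2.61 × 0.19 / 0.005637 = 87.97 d
Total t = Σ t_i = 233.2 days.

233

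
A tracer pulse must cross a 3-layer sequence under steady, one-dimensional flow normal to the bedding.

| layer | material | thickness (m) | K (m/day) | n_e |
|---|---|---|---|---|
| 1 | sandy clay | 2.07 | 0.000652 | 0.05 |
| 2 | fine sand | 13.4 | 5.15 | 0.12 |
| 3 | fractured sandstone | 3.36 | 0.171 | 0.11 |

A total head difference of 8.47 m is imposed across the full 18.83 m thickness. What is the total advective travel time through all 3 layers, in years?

2.15

With flow normal to the layers, continuity requires the same specific discharge q through every layer.
Σ(b_i/K_i) = 2.07/0.000652 + 13.4/5.15 + 3.36/0.171 = 3197 d.
q = Δh / Σ(b_i/K_i) = 8.47 / 3197 = 0.002649 m/day.
In each layer the seepage velocity is v_i = q/n_i, so the layer transit time is t_i = b_i·n_i / q:
  layer 1 (sandy clay): t_1 = 2.07 × 0.05 / 0.002649 = 39.07 d
  layer 2 (fine sand): t_2 = 13.4 × 0.12 / 0.002649 = 607.0 d
  layer 3 (fractured sandstone): t_3 = 3.36 × 0.11 / 0.002649 = 139.5 d
Total t = Σ t_i = 785.5 days = 2.151 years.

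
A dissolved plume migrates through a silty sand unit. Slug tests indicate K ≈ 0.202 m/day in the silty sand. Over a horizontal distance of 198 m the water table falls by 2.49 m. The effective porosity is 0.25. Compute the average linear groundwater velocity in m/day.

Hydraulic gradient i = Δh / L = 2.49 / 198 = 0.01258.
Darcy flux q = K · i = 0.2020 × 0.01258 = 0.002540 m/day.
Seepage velocity v = q / n_e = 0.002540 / 0.25 = 0.01016 m/day.

0.0102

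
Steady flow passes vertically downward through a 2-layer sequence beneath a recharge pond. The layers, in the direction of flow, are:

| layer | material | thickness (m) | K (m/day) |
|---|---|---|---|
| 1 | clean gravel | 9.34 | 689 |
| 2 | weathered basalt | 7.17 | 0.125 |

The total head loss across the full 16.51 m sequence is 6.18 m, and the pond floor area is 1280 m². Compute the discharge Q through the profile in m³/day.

138

Flow is perpendicular to layering, so the layers act in series and the equivalent K is the thickness-weighted harmonic mean.
Total thickness L = 9.34 + 7.17 = 16.51 m.
Σ(b_i/K_i) = 9.34/689 + 7.17/0.125 = 57.37 d.
K_eq = L / Σ(b_i/K_i) = 16.51 / 57.37 = 0.2878 m/day.
Q = K_eq · A · (Δh/L) = 0.2878 × 1280 × (6.18/16.51) = 137.9 m³/day.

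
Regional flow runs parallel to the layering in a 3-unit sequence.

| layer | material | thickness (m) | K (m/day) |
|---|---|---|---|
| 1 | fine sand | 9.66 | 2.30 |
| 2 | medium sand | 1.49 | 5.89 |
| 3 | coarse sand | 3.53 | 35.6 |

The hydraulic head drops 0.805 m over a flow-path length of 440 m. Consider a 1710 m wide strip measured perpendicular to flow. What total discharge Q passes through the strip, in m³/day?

490

Flow is parallel to layering, so each bed carries its own Darcy discharge and the transmissivities add.
Σ(K_i·b_i) = 2.30×9.66 + 5.89×1.49 + 35.6×3.53 = 156.7 m²/day.
Hydraulic gradient i = Δh / L = 0.805 / 440 = 0.001830.
Q = Σ(K_i·b_i) · W · i = 156.7 × 1710 × 0.001830 = 490.1 m³/day.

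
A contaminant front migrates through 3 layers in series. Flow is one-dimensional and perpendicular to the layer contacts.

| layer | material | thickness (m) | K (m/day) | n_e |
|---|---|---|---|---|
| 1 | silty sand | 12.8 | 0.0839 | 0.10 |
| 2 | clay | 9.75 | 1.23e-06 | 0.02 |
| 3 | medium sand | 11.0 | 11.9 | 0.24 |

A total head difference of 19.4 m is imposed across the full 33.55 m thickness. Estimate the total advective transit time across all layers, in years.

4600

With flow normal to the layers, continuity requires the same specific discharge q through every layer.
Σ(b_i/K_i) = 12.8/0.0839 + 9.75/1.23e-06 + 11.0/11.9 = 7.927e+06 d.
q = Δh / Σ(b_i/K_i) = 19.4 / 7.927e+06 = 2.447e-06 m/day.
In each layer the seepage velocity is v_i = q/n_i, so the layer transit time is t_i = b_i·n_i / q:
  layer 1 (silty sand): t_1 = 12.8 × 0.10 / 2.447e-06 = 5.230e+05 d
  layer 2 (clay): t_2 = 9.75 × 0.02 / 2.447e-06 = 79678 d
  layer 3 (medium sand): t_3 = 11.0 × 0.24 / 2.447e-06 = 1.079e+06 d
Total t = Σ t_i = 1.681e+06 days = 4603 years.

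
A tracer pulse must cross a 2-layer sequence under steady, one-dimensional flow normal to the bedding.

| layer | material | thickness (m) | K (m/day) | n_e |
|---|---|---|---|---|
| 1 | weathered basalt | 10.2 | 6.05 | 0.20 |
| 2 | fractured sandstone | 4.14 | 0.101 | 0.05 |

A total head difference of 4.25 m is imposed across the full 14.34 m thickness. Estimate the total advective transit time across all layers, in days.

22.6

With flow normal to the layers, continuity requires the same specific discharge q through every layer.
Σ(b_i/K_i) = 10.2/6.05 + 4.14/0.101 = 42.68 d.
q = Δh / Σ(b_i/K_i) = 4.25 / 42.68 = 0.09959 m/day.
In each layer the seepage velocity is v_i = q/n_i, so the layer transit time is t_i = b_i·n_i / q:
  layer 1 (weathered basalt): t_1 = 10.2 × 0.20 / 0.09959 = 20.48 d
  layer 2 (fractured sandstone): t_2 = 4.14 × 0.05 / 0.09959 = 2.079 d
Total t = Σ t_i = 22.56 days.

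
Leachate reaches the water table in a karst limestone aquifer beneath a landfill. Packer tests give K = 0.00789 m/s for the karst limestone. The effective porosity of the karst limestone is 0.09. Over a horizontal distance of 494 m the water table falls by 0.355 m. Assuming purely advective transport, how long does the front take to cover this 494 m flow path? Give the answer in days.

Convert K: 0.00789 m/s × 86400 = 681.7 m/day.
Hydraulic gradient i = Δh / L = 0.355 / 494 = 0.0007186.
Darcy flux q = K · i = 681.7 × 0.0007186 = 0.4899 m/day.
Seepage velocity v = q / n_e = 0.4899 / 0.09 = 5.443 m/day.
Travel time t = L / v = 494 / 5.443 = 90.76 days.

90.8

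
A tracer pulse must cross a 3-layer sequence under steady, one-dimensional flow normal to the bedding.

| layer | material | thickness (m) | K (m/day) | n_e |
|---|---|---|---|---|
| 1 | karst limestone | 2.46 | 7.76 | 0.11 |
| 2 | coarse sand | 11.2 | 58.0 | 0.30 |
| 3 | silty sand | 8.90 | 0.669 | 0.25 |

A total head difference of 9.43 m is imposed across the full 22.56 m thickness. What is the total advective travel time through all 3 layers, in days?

8.58

With flow normal to the layers, continuity requires the same specific discharge q through every layer.
Σ(b_i/K_i) = 2.46/7.76 + 11.2/58.0 + 8.90/0.669 = 13.81 d.
q = Δh / Σ(b_i/K_i) = 9.43 / 13.81 = 0.6827 m/day.
In each layer the seepage velocity is v_i = q/n_i, so the layer transit time is t_i = b_i·n_i / q:
  layer 1 (karst limestone): t_1 = 2.46 × 0.11 / 0.6827 = 0.3964 d
  layer 2 (coarse sand): t_2 = 11.2 × 0.30 / 0.6827 = 4.922 d
  layer 3 (silty sand): t_3 = 8.90 × 0.25 / 0.6827 = 3.259 d
Total t = Σ t_i = 8.578 days.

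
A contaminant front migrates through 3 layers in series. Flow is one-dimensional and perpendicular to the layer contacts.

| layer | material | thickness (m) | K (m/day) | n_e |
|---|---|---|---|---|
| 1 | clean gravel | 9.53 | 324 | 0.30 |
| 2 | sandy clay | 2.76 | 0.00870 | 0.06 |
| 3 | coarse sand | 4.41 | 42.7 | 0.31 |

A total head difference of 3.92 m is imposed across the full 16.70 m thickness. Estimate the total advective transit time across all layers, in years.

With flow normal to the layers, continuity requires the same specific discharge q through every layer.
Σ(b_i/K_i) = 9.53/324 + 2.76/0.00870 + 4.41/42.7 = 317.4 d.
q = Δh / Σ(b_i/K_i) = 3.92 / 317.4 = 0.01235 m/day.
In each layer the seepage velocity is v_i = q/n_i, so the layer transit time is t_i = b_i·n_i / q:
  layer 1 (clean gravel): t_1 = 9.53 × 0.30 / 0.01235 = 231.5 d
  layer 2 (sandy clay): t_2 = 2.76 × 0.06 / 0.01235 = 13.41 d
  layer 3 (coarse sand): t_3 = 4.41 × 0.31 / 0.01235 = 110.7 d
Total t = Σ t_i = 355.6 days = 0.9735 years.

0.973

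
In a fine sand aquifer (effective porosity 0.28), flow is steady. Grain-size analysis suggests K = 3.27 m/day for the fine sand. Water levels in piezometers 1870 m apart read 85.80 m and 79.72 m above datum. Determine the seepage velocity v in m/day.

Hydraulic gradient i = (85.80 − 79.72) / 1870 = 6.08 / 1870 = 0.003251.
Darcy flux q = K · i = 3.270 × 0.003251 = 0.01063 m/day.
Seepage velocity v = q / n_e = 0.01063 / 0.28 = 0.03797 m/day.

0.0380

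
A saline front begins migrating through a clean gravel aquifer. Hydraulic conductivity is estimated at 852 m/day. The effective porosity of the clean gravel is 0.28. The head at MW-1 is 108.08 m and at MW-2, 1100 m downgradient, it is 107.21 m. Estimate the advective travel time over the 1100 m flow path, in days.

457

Hydraulic gradient i = (108.08 − 107.21) / 1100 = 0.87 / 1100 = 0.0007909.
Darcy flux q = K · i = 852.0 × 0.0007909 = 0.6739 m/day.
Seepage velocity v = q / n_e = 0.6739 / 0.28 = 2.407 m/day.
Travel time t = L / v = 1100 / 2.407 = 457.1 days.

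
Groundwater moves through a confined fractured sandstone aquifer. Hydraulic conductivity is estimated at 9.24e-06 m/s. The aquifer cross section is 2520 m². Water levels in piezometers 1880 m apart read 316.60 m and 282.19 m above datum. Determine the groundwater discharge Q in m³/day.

36.8

Convert K: 9.24e-06 m/s × 86400 = 0.7983 m/day.
Hydraulic gradient i = (316.60 − 282.19) / 1880 = 34.41 / 1880 = 0.01830.
Darcy's law: Q = K · A · i = 0.7983 × 2520 × 0.01830 = 36.82 m³/day.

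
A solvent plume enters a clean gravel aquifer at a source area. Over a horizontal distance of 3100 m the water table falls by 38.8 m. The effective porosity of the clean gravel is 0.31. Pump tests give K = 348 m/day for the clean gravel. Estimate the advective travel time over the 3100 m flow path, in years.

0.604

Hydraulic gradient i = Δh / L = 38.8 / 3100 = 0.01252.
Darcy flux q = K · i = 348.0 × 0.01252 = 4.356 m/day.
Seepage velocity v = q / n_e = 4.356 / 0.31 = 14.05 m/day.
Travel time t = L / v = 3100 / 14.05 = 220.6 days = 0.6041 years.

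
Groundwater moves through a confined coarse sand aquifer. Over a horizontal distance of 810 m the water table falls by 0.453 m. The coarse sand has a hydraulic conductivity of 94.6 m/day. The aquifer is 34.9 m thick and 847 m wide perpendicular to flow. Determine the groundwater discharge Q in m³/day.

1560

Cross-sectional area A = 847 × 34.9 = 29560 m².
Hydraulic gradient i = Δh / L = 0.453 / 810 = 0.0005593.
Darcy's law: Q = K · A · i = 94.60 × 29560 × 0.0005593 = 1564 m³/day.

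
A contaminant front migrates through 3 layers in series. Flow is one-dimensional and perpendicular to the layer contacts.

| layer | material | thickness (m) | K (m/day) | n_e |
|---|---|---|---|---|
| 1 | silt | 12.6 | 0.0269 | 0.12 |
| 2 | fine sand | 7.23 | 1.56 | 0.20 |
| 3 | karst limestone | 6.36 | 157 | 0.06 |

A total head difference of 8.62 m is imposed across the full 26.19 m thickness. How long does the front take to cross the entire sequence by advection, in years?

0.502

With flow normal to the layers, continuity requires the same specific discharge q through every layer.
Σ(b_i/K_i) = 12.6/0.0269 + 7.23/1.56 + 6.36/157 = 473.1 d.
q = Δh / Σ(b_i/K_i) = 8.62 / 473.1 = 0.01822 m/day.
In each layer the seepage velocity is v_i = q/n_i, so the layer transit time is t_i = b_i·n_i / q:
  layer 1 (silt): t_1 = 12.6 × 0.12 / 0.01822 = 82.98 d
  layer 2 (fine sand): t_2 = 7.23 × 0.20 / 0.01822 = 79.36 d
  layer 3 (karst limestone): t_3 = 6.36 × 0.06 / 0.01822 = 20.94 d
Total t = Σ t_i = 183.3 days = 0.5018 years.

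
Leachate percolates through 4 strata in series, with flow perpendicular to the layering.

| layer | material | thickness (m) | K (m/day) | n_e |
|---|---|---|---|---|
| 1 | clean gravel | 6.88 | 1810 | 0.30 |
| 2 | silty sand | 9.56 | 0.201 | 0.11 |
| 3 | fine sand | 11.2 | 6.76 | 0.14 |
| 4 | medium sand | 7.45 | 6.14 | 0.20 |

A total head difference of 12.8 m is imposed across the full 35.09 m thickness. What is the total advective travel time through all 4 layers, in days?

With flow normal to the layers, continuity requires the same specific discharge q through every layer.
Σ(b_i/K_i) = 6.88/1810 + 9.56/0.201 + 11.2/6.76 + 7.45/6.14 = 50.44 d.
q = Δh / Σ(b_i/K_i) = 12.8 / 50.44 = 0.2538 m/day.
In each layer the seepage velocity is v_i = q/n_i, so the layer transit time is t_i = b_i·n_i / q:
  layer 1 (clean gravel): t_1 = 6.88 × 0.30 / 0.2538 = 8.133 d
  layer 2 (silty sand): t_2 = 9.56 × 0.11 / 0.2538 = 4.144 d
  layer 3 (fine sand): t_3 = 11.2 × 0.14 / 0.2538 = 6.178 d
  layer 4 (medium sand): t_4 = 7.45 × 0.20 / 0.2538 = 5.871 d
Total t = Σ t_i = 24.33 days.

24.3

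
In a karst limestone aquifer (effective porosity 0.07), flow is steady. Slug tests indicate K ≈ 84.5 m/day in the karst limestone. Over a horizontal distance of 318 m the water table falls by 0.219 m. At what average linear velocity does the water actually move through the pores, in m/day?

Hydraulic gradient i = Δh / L = 0.219 / 318 = 0.0006887.
Darcy flux q = K · i = 84.50 × 0.0006887 = 0.05819 m/day.
Seepage velocity v = q / n_e = 0.05819 / 0.07 = 0.8313 m/day.

0.831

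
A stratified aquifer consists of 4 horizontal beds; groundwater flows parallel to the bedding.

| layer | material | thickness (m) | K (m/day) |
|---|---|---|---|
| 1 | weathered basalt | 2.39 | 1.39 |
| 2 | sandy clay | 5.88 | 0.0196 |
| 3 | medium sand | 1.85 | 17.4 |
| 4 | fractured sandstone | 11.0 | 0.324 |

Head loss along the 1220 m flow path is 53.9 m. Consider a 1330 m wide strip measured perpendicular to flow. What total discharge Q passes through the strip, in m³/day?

2300

Flow is parallel to layering, so each bed carries its own Darcy discharge and the transmissivities add.
Σ(K_i·b_i) = 1.39×2.39 + 0.0196×5.88 + 17.4×1.85 + 0.324×11.0 = 39.19 m²/day.
Hydraulic gradient i = Δh / L = 53.9 / 1220 = 0.04418.
Q = Σ(K_i·b_i) · W · i = 39.19 × 1330 × 0.04418 = 2303 m³/day.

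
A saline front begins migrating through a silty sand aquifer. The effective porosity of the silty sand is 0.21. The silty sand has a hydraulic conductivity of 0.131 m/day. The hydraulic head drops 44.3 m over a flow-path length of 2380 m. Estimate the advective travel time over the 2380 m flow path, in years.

561

Hydraulic gradient i = Δh / L = 44.3 / 2380 = 0.01861.
Darcy flux q = K · i = 0.1310 × 0.01861 = 0.002438 m/day.
Seepage velocity v = q / n_e = 0.002438 / 0.21 = 0.01161 m/day.
Travel time t = L / v = 2380 / 0.01161 = 2.050e+05 days = 561.2 years.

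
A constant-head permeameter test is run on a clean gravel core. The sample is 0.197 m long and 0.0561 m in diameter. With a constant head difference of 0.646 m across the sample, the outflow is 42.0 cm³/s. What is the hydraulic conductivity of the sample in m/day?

448

Cross-sectional area A = π·(d/2)² = π × (0.0561/2)² = 0.002472 m².
Convert discharge: 42.0 cm³/s = 4.200e-05 m³/s.
Darcy's law rearranged: K = Q·L / (A·Δh) = 4.200e-05 × 0.197 / (0.002472 × 0.646) = 0.005182 m/s = 447.7 m/day.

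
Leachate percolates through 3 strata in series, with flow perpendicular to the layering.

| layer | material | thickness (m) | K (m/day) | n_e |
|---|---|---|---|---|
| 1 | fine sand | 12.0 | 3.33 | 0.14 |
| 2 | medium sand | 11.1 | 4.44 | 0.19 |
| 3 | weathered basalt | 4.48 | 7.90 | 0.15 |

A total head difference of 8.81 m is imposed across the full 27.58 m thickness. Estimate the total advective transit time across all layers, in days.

With flow normal to the layers, continuity requires the same specific discharge q through every layer.
Σ(b_i/K_i) = 12.0/3.33 + 11.1/4.44 + 4.48/7.90 = 6.671 d.
q = Δh / Σ(b_i/K_i) = 8.81 / 6.671 = 1.321 m/day.
In each layer the seepage velocity is v_i = q/n_i, so the layer transit time is t_i = b_i·n_i / q:
  layer 1 (fine sand): t_1 = 12.0 × 0.14 / 1.321 = 1.272 d
  layer 2 (medium sand): t_2 = 11.1 × 0.19 / 1.321 = 1.597 d
  layer 3 (weathered basalt): t_3 = 4.48 × 0.15 / 1.321 = 0.5088 d
Total t = Σ t_i = 3.378 days.

3.38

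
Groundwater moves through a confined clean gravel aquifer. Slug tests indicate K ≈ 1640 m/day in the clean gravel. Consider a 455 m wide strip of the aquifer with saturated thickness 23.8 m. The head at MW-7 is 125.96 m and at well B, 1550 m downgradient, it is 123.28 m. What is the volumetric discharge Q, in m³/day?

30700

Cross-sectional area A = 455 × 23.8 = 10829 m².
Hydraulic gradient i = (125.96 − 123.28) / 1550 = 2.68 / 1550 = 0.001729.
Darcy's law: Q = K · A · i = 1640 × 10829 × 0.001729 = 30707 m³/day.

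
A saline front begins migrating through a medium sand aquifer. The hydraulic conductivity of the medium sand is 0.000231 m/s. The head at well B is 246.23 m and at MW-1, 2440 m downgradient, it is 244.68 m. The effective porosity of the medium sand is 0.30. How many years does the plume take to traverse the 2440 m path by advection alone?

158

Convert K: 0.000231 m/s × 86400 = 19.96 m/day.
Hydraulic gradient i = (246.23 − 244.68) / 2440 = 1.55 / 2440 = 0.0006352.
Darcy flux q = K · i = 19.96 × 0.0006352 = 0.01268 m/day.
Seepage velocity v = q / n_e = 0.01268 / 0.30 = 0.04226 m/day.
Travel time t = L / v = 2440 / 0.04226 = 57736 days = 158.1 years.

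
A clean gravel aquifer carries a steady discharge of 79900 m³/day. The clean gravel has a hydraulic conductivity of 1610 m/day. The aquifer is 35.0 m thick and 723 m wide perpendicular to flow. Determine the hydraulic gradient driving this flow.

0.00196

Cross-sectional area A = 723 × 35.0 = 25305 m².
From Q = K·A·i, i = Q / (K·A) = 79900 / (1610 × 25305) = 0.001961.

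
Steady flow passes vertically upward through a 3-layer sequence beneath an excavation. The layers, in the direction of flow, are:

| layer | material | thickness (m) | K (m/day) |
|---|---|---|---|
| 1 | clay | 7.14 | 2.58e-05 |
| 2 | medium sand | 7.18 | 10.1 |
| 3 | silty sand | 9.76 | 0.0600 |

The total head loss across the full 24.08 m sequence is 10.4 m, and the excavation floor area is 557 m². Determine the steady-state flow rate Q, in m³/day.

0.0209

Flow is perpendicular to layering, so the layers act in series and the equivalent K is the thickness-weighted harmonic mean.
Total thickness L = 7.14 + 7.18 + 9.76 = 24.08 m.
Σ(b_i/K_i) = 7.14/2.58e-05 + 7.18/10.1 + 9.76/0.0600 = 2.769e+05 d.
K_eq = L / Σ(b_i/K_i) = 24.08 / 2.769e+05 = 8.696e-05 m/day.
Q = K_eq · A · (Δh/L) = 8.696e-05 × 557 × (10.4/24.08) = 0.02092 m³/day.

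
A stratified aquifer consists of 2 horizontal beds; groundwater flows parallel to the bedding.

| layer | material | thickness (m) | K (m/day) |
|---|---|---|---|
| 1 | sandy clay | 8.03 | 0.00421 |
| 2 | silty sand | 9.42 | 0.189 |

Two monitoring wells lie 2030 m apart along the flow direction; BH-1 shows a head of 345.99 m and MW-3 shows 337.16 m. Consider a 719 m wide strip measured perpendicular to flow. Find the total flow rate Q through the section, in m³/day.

Flow is parallel to layering, so each bed carries its own Darcy discharge and the transmissivities add.
Σ(K_i·b_i) = 0.00421×8.03 + 0.189×9.42 = 1.814 m²/day.
Hydraulic gradient i = (345.99 − 337.16) / 2030 = 8.83 / 2030 = 0.004350.
Q = Σ(K_i·b_i) · W · i = 1.814 × 719 × 0.004350 = 5.674 m³/day.

5.67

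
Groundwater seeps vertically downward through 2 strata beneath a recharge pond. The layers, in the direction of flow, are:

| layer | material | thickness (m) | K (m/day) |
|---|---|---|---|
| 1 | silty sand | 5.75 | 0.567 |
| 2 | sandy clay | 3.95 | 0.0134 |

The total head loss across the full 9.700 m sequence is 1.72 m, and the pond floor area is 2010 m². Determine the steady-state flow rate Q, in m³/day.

11.3

Flow is perpendicular to layering, so the layers act in series and the equivalent K is the thickness-weighted harmonic mean.
Total thickness L = 5.75 + 3.95 = 9.700 m.
Σ(b_i/K_i) = 5.75/0.567 + 3.95/0.0134 = 304.9 d.
K_eq = L / Σ(b_i/K_i) = 9.700 / 304.9 = 0.03181 m/day.
Q = K_eq · A · (Δh/L) = 0.03181 × 2010 × (1.72/9.700) = 11.34 m³/day.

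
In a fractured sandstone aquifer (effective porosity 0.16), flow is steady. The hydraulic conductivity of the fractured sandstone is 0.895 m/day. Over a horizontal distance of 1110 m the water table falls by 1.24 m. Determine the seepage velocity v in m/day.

Hydraulic gradient i = Δh / L = 1.24 / 1110 = 0.001117.
Darcy flux q = K · i = 0.8950 × 0.001117 = 0.0009998 m/day.
Seepage velocity v = q / n_e = 0.0009998 / 0.16 = 0.006249 m/day.

0.00625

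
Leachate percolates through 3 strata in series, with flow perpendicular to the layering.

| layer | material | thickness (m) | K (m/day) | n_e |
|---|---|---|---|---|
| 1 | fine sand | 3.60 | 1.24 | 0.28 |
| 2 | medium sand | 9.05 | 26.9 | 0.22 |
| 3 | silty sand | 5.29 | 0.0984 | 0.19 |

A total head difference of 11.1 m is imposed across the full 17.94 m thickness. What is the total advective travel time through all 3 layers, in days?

With flow normal to the layers, continuity requires the same specific discharge q through every layer.
Σ(b_i/K_i) = 3.60/1.24 + 9.05/26.9 + 5.29/0.0984 = 57.00 d.
q = Δh / Σ(b_i/K_i) = 11.1 / 57.00 = 0.1947 m/day.
In each layer the seepage velocity is v_i = q/n_i, so the layer transit time is t_i = b_i·n_i / q:
  layer 1 (fine sand): t_1 = 3.60 × 0.28 / 0.1947 = 5.176 d
  layer 2 (medium sand): t_2 = 9.05 × 0.22 / 0.1947 = 10.22 d
  layer 3 (silty sand): t_3 = 5.29 × 0.19 / 0.1947 = 5.161 d
Total t = Σ t_i = 20.56 days.

20.6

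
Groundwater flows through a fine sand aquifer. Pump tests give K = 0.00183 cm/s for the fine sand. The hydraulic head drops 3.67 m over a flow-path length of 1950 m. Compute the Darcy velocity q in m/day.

Convert K: 0.00183 cm/s × 864 = 1.581 m/day.
Hydraulic gradient i = Δh / L = 3.67 / 1950 = 0.001882.
Specific discharge q = K · i = 1.581 × 0.001882 = 0.002976 m/day.

0.00298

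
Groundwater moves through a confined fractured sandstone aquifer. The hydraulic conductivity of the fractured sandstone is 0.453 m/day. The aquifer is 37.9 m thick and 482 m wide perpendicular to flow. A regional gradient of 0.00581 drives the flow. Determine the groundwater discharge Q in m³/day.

Cross-sectional area A = 482 × 37.9 = 18268 m².
Hydraulic gradient i = 0.00581.
Darcy's law: Q = K · A · i = 0.4530 × 18268 × 0.005810 = 48.08 m³/day.

48.1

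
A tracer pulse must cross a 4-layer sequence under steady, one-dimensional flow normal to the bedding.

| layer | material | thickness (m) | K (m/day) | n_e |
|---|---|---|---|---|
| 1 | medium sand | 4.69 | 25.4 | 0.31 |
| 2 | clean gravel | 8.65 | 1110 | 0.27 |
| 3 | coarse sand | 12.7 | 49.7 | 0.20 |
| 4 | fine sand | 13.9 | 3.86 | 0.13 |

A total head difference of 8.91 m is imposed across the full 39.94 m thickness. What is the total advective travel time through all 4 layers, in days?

With flow normal to the layers, continuity requires the same specific discharge q through every layer.
Σ(b_i/K_i) = 4.69/25.4 + 8.65/1110 + 12.7/49.7 + 13.9/3.86 = 4.049 d.
q = Δh / Σ(b_i/K_i) = 8.91 / 4.049 = 2.201 m/day.
In each layer the seepage velocity is v_i = q/n_i, so the layer transit time is t_i = b_i·n_i / q:
  layer 1 (medium sand): t_1 = 4.69 × 0.31 / 2.201 = 0.6607 d
  layer 2 (clean gravel): t_2 = 8.65 × 0.27 / 2.201 = 1.061 d
  layer 3 (coarse sand): t_3 = 12.7 × 0.20 / 2.201 = 1.154 d
  layer 4 (fine sand): t_4 = 13.9 × 0.13 / 2.201 = 0.8212 d
Total t = Σ t_i = 3.697 days.

3.70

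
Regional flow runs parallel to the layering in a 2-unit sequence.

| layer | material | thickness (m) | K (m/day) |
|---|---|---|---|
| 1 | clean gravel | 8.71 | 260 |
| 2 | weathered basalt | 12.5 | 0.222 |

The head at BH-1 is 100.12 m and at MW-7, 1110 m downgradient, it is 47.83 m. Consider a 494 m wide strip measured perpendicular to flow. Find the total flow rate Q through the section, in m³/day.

Flow is parallel to layering, so each bed carries its own Darcy discharge and the transmissivities add.
Σ(K_i·b_i) = 260×8.71 + 0.222×12.5 = 2267 m²/day.
Hydraulic gradient i = (100.12 − 47.83) / 1110 = 52.29 / 1110 = 0.04711.
Q = Σ(K_i·b_i) · W · i = 2267 × 494 × 0.04711 = 52765 m³/day.

52800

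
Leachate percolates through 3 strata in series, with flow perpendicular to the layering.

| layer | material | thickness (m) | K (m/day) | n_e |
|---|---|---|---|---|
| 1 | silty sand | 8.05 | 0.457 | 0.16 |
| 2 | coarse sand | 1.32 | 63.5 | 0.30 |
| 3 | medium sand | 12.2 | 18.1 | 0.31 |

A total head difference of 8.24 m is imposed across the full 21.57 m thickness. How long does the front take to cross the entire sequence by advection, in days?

With flow normal to the layers, continuity requires the same specific discharge q through every layer.
Σ(b_i/K_i) = 8.05/0.457 + 1.32/63.5 + 12.2/18.1 = 18.31 d.
q = Δh / Σ(b_i/K_i) = 8.24 / 18.31 = 0.4500 m/day.
In each layer the seepage velocity is v_i = q/n_i, so the layer transit time is t_i = b_i·n_i / q:
  layer 1 (silty sand): t_1 = 8.05 × 0.16 / 0.4500 = 2.862 d
  layer 2 (coarse sand): t_2 = 1.32 × 0.30 / 0.4500 = 0.8799 d
  layer 3 (medium sand): t_3 = 12.2 × 0.31 / 0.4500 = 8.404 d
Total t = Σ t_i = 12.15 days.

12.1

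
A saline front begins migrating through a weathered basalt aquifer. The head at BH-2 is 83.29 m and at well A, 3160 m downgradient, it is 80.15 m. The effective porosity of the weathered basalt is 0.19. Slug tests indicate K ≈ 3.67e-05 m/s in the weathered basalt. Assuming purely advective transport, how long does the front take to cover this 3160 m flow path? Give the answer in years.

Convert K: 3.67e-05 m/s × 86400 = 3.171 m/day.
Hydraulic gradient i = (83.29 − 80.15) / 3160 = 3.14 / 3160 = 0.0009937.
Darcy flux q = K · i = 3.171 × 0.0009937 = 0.003151 m/day.
Seepage velocity v = q / n_e = 0.003151 / 0.19 = 0.01658 m/day.
Travel time t = L / v = 3160 / 0.01658 = 1.906e+05 days = 521.7 years.

522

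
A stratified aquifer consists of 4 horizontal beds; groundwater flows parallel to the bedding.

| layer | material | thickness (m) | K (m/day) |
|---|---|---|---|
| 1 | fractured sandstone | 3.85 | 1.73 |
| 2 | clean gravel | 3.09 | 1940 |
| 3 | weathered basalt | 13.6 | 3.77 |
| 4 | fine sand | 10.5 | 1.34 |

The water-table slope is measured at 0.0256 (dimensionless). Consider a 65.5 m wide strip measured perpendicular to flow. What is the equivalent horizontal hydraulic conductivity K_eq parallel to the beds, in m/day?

Flow is parallel to layering, so each bed carries its own Darcy discharge and the transmissivities add.
Σ(K_i·b_i) = 1.73×3.85 + 1940×3.09 + 3.77×13.6 + 1.34×10.5 = 6067 m²/day.
Total thickness b = 31.04 m, so K_eq = Σ(K_i·b_i)/b = 195.4 m/day.

195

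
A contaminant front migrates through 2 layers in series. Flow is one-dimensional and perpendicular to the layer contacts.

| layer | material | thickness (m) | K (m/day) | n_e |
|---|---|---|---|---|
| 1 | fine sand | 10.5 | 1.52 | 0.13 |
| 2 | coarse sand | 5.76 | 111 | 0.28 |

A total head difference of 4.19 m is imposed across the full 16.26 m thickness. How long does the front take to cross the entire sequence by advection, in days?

With flow normal to the layers, continuity requires the same specific discharge q through every layer.
Σ(b_i/K_i) = 10.5/1.52 + 5.76/111 = 6.960 d.
q = Δh / Σ(b_i/K_i) = 4.19 / 6.960 = 0.6020 m/day.
In each layer the seepage velocity is v_i = q/n_i, so the layer transit time is t_i = b_i·n_i / q:
  layer 1 (fine sand): t_1 = 10.5 × 0.13 / 0.6020 = 2.267 d
  layer 2 (coarse sand): t_2 = 5.76 × 0.28 / 0.6020 = 2.679 d
Total t = Σ t_i = 4.946 days.

4.95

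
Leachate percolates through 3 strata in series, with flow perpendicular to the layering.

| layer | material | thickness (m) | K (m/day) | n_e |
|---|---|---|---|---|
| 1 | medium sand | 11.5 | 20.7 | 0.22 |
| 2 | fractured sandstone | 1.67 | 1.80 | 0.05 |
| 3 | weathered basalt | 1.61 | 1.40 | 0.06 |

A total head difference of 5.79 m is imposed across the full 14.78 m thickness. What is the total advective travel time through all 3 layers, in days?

With flow normal to the layers, continuity requires the same specific discharge q through every layer.
Σ(b_i/K_i) = 11.5/20.7 + 1.67/1.80 + 1.61/1.40 = 2.633 d.
q = Δh / Σ(b_i/K_i) = 5.79 / 2.633 = 2.199 m/day.
In each layer the seepage velocity is v_i = q/n_i, so the layer transit time is t_i = b_i·n_i / q:
  layer 1 (medium sand): t_1 = 11.5 × 0.22 / 2.199 = 1.151 d
  layer 2 (fractured sandstone): t_2 = 1.67 × 0.05 / 2.199 = 0.03798 d
  layer 3 (weathered basalt): t_3 = 1.61 × 0.06 / 2.199 = 0.04393 d
Total t = Σ t_i = 1.233 days.

1.23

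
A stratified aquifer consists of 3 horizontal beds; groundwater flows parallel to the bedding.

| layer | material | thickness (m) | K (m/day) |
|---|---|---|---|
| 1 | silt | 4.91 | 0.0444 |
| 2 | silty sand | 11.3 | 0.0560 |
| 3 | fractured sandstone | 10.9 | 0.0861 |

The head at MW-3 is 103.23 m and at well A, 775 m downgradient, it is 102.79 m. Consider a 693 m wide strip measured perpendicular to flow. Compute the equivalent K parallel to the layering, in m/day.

0.0660

Flow is parallel to layering, so each bed carries its own Darcy discharge and the transmissivities add.
Σ(K_i·b_i) = 0.0444×4.91 + 0.0560×11.3 + 0.0861×10.9 = 1.789 m²/day.
Total thickness b = 27.11 m, so K_eq = Σ(K_i·b_i)/b = 0.06600 m/day.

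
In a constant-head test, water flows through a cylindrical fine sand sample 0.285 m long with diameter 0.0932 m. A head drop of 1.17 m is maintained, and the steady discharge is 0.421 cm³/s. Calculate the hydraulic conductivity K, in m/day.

1.30

Cross-sectional area A = π·(d/2)² = π × (0.0932/2)² = 0.006822 m².
Convert discharge: 0.421 cm³/s = 4.210e-07 m³/s.
Darcy's law rearranged: K = Q·L / (A·Δh) = 4.210e-07 × 0.285 / (0.006822 × 1.17) = 1.503e-05 m/s = 1.299 m/day.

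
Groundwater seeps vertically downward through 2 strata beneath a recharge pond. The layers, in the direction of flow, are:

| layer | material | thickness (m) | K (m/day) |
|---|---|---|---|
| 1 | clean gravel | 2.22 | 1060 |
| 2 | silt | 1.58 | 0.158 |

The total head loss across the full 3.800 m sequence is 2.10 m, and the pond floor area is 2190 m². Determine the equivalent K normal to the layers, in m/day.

0.380

Flow is perpendicular to layering, so the layers act in series and the equivalent K is the thickness-weighted harmonic mean.
Total thickness L = 2.22 + 1.58 = 3.800 m.
Σ(b_i/K_i) = 2.22/1060 + 1.58/0.158 = 10.00 d.
K_eq = L / Σ(b_i/K_i) = 3.800 / 10.00 = 0.3799 m/day.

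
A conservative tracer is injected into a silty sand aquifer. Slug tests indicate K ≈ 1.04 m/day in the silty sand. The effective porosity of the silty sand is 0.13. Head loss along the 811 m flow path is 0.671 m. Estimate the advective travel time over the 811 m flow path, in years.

Hydraulic gradient i = Δh / L = 0.671 / 811 = 0.0008274.
Darcy flux q = K · i = 1.040 × 0.0008274 = 0.0008605 m/day.
Seepage velocity v = q / n_e = 0.0008605 / 0.13 = 0.006619 m/day.
Travel time t = L / v = 811 / 0.006619 = 1.225e+05 days = 335.5 years.

335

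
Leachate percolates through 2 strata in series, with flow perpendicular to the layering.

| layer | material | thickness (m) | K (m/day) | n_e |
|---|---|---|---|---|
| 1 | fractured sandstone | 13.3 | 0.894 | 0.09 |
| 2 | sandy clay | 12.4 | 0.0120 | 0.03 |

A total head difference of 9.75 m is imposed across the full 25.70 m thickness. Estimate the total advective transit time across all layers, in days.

With flow normal to the layers, continuity requires the same specific discharge q through every layer.
Σ(b_i/K_i) = 13.3/0.894 + 12.4/0.0120 = 1048 d.
q = Δh / Σ(b_i/K_i) = 9.75 / 1048 = 0.009302 m/day.
In each layer the seepage velocity is v_i = q/n_i, so the layer transit time is t_i = b_i·n_i / q:
  layer 1 (fractured sandstone): t_1 = 13.3 × 0.09 / 0.009302 = 128.7 d
  layer 2 (sandy clay): t_2 = 12.4 × 0.03 / 0.009302 = 39.99 d
Total t = Σ t_i = 168.7 days.

169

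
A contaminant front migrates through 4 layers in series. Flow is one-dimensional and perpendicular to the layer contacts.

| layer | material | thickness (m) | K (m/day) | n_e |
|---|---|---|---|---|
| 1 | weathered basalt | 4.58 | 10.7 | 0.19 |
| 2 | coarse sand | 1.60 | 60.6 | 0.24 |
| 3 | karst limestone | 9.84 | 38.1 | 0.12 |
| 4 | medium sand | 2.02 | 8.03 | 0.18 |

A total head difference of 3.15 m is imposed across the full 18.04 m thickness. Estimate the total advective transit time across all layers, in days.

0.857

With flow normal to the layers, continuity requires the same specific discharge q through every layer.
Σ(b_i/K_i) = 4.58/10.7 + 1.60/60.6 + 9.84/38.1 + 2.02/8.03 = 0.9643 d.
q = Δh / Σ(b_i/K_i) = 3.15 / 0.9643 = 3.267 m/day.
In each layer the seepage velocity is v_i = q/n_i, so the layer transit time is t_i = b_i·n_i / q:
  layer 1 (weathered basalt): t_1 = 4.58 × 0.19 / 3.267 = 0.2664 d
  layer 2 (coarse sand): t_2 = 1.60 × 0.24 / 3.267 = 0.1175 d
  layer 3 (karst limestone): t_3 = 9.84 × 0.12 / 3.267 = 0.3615 d
  layer 4 (medium sand): t_4 = 2.02 × 0.18 / 3.267 = 0.1113 d
Total t = Σ t_i = 0.8567 days.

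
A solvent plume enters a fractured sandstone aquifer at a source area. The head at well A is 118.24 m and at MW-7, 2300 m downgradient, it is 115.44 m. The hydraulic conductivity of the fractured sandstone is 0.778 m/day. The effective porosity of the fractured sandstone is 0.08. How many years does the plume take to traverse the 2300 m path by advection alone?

532

Hydraulic gradient i = (118.24 − 115.44) / 2300 = 2.8 / 2300 = 0.001217.
Darcy flux q = K · i = 0.7780 × 0.001217 = 0.0009471 m/day.
Seepage velocity v = q / n_e = 0.0009471 / 0.08 = 0.01184 m/day.
Travel time t = L / v = 2300 / 0.01184 = 1.943e+05 days = 531.9 years.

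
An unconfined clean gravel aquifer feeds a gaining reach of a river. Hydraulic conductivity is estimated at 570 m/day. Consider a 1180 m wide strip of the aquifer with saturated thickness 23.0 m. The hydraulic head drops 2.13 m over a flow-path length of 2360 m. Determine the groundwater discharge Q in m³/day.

14000

Cross-sectional area A = 1180 × 23.0 = 27140 m².
Hydraulic gradient i = Δh / L = 2.13 / 2360 = 0.0009025.
Darcy's law: Q = K · A · i = 570.0 × 27140 × 0.0009025 = 13962 m³/day.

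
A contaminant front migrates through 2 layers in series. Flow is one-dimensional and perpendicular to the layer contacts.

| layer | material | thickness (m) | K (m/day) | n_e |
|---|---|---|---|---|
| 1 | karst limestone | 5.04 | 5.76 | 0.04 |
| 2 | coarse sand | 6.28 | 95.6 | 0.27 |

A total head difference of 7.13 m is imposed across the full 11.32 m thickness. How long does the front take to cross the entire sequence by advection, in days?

0.250

With flow normal to the layers, continuity requires the same specific discharge q through every layer.
Σ(b_i/K_i) = 5.04/5.76 + 6.28/95.6 = 0.9407 d.
q = Δh / Σ(b_i/K_i) = 7.13 / 0.9407 = 7.580 m/day.
In each layer the seepage velocity is v_i = q/n_i, so the layer transit time is t_i = b_i·n_i / q:
  layer 1 (karst limestone): t_1 = 5.04 × 0.04 / 7.580 = 0.02660 d
  layer 2 (coarse sand): t_2 = 6.28 × 0.27 / 7.580 = 0.2237 d
Total t = Σ t_i = 0.2503 days.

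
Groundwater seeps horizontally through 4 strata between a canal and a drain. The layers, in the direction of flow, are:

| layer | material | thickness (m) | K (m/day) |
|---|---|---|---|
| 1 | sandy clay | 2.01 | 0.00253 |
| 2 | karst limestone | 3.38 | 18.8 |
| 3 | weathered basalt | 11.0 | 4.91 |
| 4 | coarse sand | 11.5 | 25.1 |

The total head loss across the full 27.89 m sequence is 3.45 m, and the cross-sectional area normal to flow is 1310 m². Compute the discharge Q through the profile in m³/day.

5.67

Flow is perpendicular to layering, so the layers act in series and the equivalent K is the thickness-weighted harmonic mean.
Total thickness L = 2.01 + 3.38 + 11.0 + 11.5 = 27.89 m.
Σ(b_i/K_i) = 2.01/0.00253 + 3.38/18.8 + 11.0/4.91 + 11.5/25.1 = 797.3 d.
K_eq = L / Σ(b_i/K_i) = 27.89 / 797.3 = 0.03498 m/day.
Q = K_eq · A · (Δh/L) = 0.03498 × 1310 × (3.45/27.89) = 5.668 m³/day.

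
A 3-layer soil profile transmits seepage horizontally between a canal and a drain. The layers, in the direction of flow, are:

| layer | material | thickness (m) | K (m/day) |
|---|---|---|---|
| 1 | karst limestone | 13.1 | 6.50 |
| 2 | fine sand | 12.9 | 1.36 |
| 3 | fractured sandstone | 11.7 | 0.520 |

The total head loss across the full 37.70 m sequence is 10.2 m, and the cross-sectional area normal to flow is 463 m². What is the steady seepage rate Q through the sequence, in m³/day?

Flow is perpendicular to layering, so the layers act in series and the equivalent K is the thickness-weighted harmonic mean.
Total thickness L = 13.1 + 12.9 + 11.7 = 37.70 m.
Σ(b_i/K_i) = 13.1/6.50 + 12.9/1.36 + 11.7/0.520 = 34.00 d.
K_eq = L / Σ(b_i/K_i) = 37.70 / 34.00 = 1.109 m/day.
Q = K_eq · A · (Δh/L) = 1.109 × 463 × (10.2/37.70) = 138.9 m³/day.

139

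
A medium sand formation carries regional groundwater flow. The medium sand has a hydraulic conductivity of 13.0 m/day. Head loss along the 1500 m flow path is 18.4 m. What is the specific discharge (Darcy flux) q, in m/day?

0.159

Hydraulic gradient i = Δh / L = 18.4 / 1500 = 0.01227.
Specific discharge q = K · i = 13.00 × 0.01227 = 0.1595 m/day.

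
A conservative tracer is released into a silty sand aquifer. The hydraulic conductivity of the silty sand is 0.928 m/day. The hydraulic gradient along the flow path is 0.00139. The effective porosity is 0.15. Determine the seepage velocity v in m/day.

Hydraulic gradient i = 0.00139.
Darcy flux q = K · i = 0.9280 × 0.001390 = 0.001290 m/day.
Seepage velocity v = q / n_e = 0.001290 / 0.15 = 0.008599 m/day.

0.00860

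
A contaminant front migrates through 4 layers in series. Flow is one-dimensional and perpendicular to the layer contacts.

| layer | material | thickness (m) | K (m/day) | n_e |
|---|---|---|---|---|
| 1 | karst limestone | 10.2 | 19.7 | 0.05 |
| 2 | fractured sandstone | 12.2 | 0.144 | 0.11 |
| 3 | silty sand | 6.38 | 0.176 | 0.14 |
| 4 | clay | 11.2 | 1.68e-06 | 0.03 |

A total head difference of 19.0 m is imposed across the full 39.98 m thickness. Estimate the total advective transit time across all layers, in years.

With flow normal to the layers, continuity requires the same specific discharge q through every layer.
Σ(b_i/K_i) = 10.2/19.7 + 12.2/0.144 + 6.38/0.176 + 11.2/1.68e-06 = 6.667e+06 d.
q = Δh / Σ(b_i/K_i) = 19.0 / 6.667e+06 = 2.850e-06 m/day.
In each layer the seepage velocity is v_i = q/n_i, so the layer transit time is t_i = b_i·n_i / q:
  layer 1 (karst limestone): t_1 = 10.2 × 0.05 / 2.850e-06 = 1.790e+05 d
  layer 2 (fractured sandstone): t_2 = 12.2 × 0.11 / 2.850e-06 = 4.709e+05 d
  layer 3 (silty sand): t_3 = 6.38 × 0.14 / 2.850e-06 = 3.134e+05 d
  layer 4 (clay): t_4 = 11.2 × 0.03 / 2.850e-06 = 1.179e+05 d
Total t = Σ t_i = 1.081e+06 days = 2960 years.

2960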